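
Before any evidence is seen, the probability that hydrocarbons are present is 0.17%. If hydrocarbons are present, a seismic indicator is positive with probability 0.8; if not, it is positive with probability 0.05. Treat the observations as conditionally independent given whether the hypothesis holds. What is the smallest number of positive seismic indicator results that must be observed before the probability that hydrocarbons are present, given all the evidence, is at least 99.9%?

5

Prior odds = 0.0017/0.9983 = 17/9983.
Likelihood ratio of a positive = 0.8/0.05 = 16.
Target posterior odds = 0.999/0.001 = 999.
Need (17/9983) × 16ⁿ ≥ 999, i.e. 16ⁿ ≥ 9973017/17.
16⁴ = 65536 falls short of 9973017/17 but 16⁵ = 1048576 reaches it, so n = 5.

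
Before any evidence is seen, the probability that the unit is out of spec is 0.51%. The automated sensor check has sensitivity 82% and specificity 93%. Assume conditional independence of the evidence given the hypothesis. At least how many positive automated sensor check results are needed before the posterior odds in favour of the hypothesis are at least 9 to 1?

4

Prior odds: 0.0051 ÷ 0.9949 = 51/9949.
False-positive rate = 1 − 0.93 = 0.07; likelihood ratio of a positive = 0.82/0.07 = 82/7.
Target odds = 9.
Require (82/7)ⁿ ≥ 9 ÷ (51/9949) = 29847/17.
(82/7)³ = 551368/343 falls short of 29847/17 but (82/7)⁴ = 45212176/2401 reaches it, so n = 4.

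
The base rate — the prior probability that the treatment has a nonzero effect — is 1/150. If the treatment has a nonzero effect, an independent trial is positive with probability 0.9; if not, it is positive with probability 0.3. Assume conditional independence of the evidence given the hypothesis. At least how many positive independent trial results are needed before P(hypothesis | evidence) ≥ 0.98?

9

Prior odds: (1/150) ÷ (149/150) = 1/149.
Likelihood ratio of a positive = 0.9/0.3 = 3.
Target posterior odds = 0.98/0.02 = 49.
Need (1/149) × 3ⁿ ≥ 49, i.e. 3ⁿ ≥ 7301.
3⁸ = 6561 falls short of 7301 but 3⁹ = 19683 reaches it, so n = 9.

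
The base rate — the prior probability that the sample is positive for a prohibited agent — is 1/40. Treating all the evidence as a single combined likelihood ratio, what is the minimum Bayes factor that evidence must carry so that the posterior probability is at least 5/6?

195

Prior odds = 0.025/0.975 = 1/39.
Target odds = (5/6)/(1/6) = 5.
Required Bayes factor = 5 ÷ (1/39) = 195.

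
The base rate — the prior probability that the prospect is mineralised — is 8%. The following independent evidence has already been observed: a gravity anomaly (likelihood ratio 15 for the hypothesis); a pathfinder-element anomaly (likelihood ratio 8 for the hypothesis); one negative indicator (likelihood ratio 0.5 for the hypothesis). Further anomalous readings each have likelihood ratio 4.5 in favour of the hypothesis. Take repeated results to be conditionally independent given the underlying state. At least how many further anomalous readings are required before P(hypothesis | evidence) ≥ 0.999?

4

Prior odds = 0.08/0.92 = 2/23.
Combined Bayes factor of the evidence already in hand = 15 × 8 × 0.5 = 60.
Odds after that evidence = (2/23) × 60 = 120/23.
Target odds = 0.999/0.001 = 999.
Need 4.5ⁿ ≥ 999 ÷ (120/23) = 191.475.
4.5³ = 91.125 falls short of 191.475 but 4.5⁴ = 410.0625 reaches it, so n = 4.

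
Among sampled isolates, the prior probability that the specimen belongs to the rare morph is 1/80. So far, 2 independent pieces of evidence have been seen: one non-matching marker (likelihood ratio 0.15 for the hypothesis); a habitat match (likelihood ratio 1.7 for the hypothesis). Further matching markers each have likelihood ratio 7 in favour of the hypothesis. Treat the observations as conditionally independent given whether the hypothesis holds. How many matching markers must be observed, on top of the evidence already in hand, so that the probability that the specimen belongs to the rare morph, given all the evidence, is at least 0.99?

Prior odds = 0.0125/0.9875 = 1/79.
Combined Bayes factor of the evidence already in hand = 0.15 × 1.7 = 0.255.
Odds after that evidence = (1/79) × 0.255 = 51/15800.
Target odds = 0.99/0.01 = 99.
Need 7ⁿ ≥ 99 ÷ (51/15800) = 521400/17.
7⁵ = 16807 falls short of 521400/17 but 7⁶ = 117649 reaches it, so n = 6.

6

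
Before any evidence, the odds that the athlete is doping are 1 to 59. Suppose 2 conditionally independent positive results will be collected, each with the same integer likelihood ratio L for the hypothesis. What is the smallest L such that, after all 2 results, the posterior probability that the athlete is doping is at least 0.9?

24

Prior odds = 1/59.
Target odds = 0.9/0.1 = 9.
Need L² ≥ 9 ÷ (1/59) = 531.
23² = 529 < 531 ≤ 576 = 24², so L = 24.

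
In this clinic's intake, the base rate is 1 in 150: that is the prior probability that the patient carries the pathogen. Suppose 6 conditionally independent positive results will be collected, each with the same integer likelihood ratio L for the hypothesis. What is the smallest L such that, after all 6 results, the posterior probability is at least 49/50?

Prior odds = (1/150)/(149/150) = 1/149.
Target odds = 0.98/0.02 = 49.
Need L⁶ ≥ 49 ÷ (1/149) = 7301.
4⁶ = 4096 < 7301 ≤ 15625 = 5⁶, so L = 5.

5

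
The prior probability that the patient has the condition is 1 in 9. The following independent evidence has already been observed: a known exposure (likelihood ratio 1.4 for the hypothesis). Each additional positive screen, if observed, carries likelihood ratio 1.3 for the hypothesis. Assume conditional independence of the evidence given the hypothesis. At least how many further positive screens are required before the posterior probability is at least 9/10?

16

Prior odds = (1/9)/(8/9) = 0.125.
Bayes factor of the evidence already in hand = 1.4.
Odds after that evidence = 0.125 × 1.4 = 0.175.
Target odds = 0.9/0.1 = 9.
Need 1.3ⁿ ≥ 9 ÷ 0.175 = 360/7.
1.3¹⁵ ≈51.1859 falls short of 360/7 but 1.3¹⁶ ≈66.5417 reaches it, so n = 16.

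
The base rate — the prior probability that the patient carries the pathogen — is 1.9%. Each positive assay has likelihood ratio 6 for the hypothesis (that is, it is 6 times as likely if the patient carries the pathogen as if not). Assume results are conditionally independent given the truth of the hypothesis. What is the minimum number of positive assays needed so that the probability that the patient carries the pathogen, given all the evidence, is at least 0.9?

Prior odds: 0.019 ÷ 0.981 = 19/981.
Likelihood ratio per positive assay = 6.
Target posterior odds = 0.9/0.1 = 9.
Require 6ⁿ ≥ 9 ÷ (19/981) = 8829/19.
6³ = 216 falls short of 8829/19 but 6⁴ = 1296 reaches it, so n = 4.

4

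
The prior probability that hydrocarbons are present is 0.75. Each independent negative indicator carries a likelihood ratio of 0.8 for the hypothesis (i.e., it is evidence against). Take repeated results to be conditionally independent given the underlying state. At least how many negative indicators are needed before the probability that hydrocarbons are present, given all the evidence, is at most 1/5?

Prior odds = 0.75/0.25 = 3.
Likelihood ratio per negative indicator = 0.8.
Target odds: 0.2 ÷ 0.8 = 0.25.
Require 0.8ⁿ ≤ 0.25 ÷ 3 = 1/12.
0.8¹¹ = 4194304/48828125 is still above 1/12 but 0.8¹² = 16777216/244140625 is at or below it, so n = 12.

12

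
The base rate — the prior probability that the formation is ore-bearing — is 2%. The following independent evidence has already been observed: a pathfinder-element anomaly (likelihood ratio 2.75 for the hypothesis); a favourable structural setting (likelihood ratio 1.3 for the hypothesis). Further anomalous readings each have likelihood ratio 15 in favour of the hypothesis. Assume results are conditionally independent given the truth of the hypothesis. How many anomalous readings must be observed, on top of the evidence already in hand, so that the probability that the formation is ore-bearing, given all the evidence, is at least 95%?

Prior odds = 0.02/0.98 = 1/49.
Combined Bayes factor of the evidence already in hand = 2.75 × 1.3 = 3.575.
Odds after that evidence = (1/49) × 3.575 = 143/1960.
Target odds = 0.95/0.05 = 19.
Need 15ⁿ ≥ 19 ÷ (143/1960) = 37240/143.
15² = 225 falls short of 37240/143 but 15³ = 3375 reaches it, so n = 3.

3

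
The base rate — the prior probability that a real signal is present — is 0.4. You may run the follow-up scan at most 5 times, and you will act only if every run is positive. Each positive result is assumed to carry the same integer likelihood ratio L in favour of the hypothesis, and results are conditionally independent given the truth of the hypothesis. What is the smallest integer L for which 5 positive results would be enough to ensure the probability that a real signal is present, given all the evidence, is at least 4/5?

Prior odds = 0.4/0.6 = 2/3.
Target odds = 0.8/0.2 = 4.
Need L⁵ ≥ 4 ÷ (2/3) = 6.
1⁵ = 1 < 6 ≤ 32 = 2⁵, so L = 2.

2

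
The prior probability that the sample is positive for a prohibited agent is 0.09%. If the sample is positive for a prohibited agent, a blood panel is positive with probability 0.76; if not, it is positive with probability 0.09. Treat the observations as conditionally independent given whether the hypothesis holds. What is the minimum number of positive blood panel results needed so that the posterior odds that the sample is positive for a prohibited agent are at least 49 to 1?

6

Prior odds = 0.0009/0.9991 = 9/9991.
Likelihood ratio of a positive = 0.76/0.09 = 76/9.
Target odds = 49.
Need (9/9991) × (76/9)ⁿ ≥ 49, i.e. (76/9)ⁿ ≥ 489559/9.
(76/9)⁵ ≈42939.3 falls short of 489559/9 but (76/9)⁶ ≈362599 reaches it, so n = 6.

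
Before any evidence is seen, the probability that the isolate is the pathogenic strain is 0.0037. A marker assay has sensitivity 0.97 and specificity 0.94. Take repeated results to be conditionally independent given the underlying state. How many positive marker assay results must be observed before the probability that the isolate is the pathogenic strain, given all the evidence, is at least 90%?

3

Prior odds = 0.0037/0.9963 = 37/9963.
False-positive rate = 1 − 0.94 = 0.06; likelihood ratio of a positive = 0.97/0.06 = 97/6.
Target odds: 0.9 ÷ 0.1 = 9.
Need (37/9963) × (97/6)ⁿ ≥ 9, i.e. (97/6)ⁿ ≥ 89667/37.
(97/6)² = 9409/36 falls short of 89667/37 but (97/6)³ = 912673/216 reaches it, so n = 3.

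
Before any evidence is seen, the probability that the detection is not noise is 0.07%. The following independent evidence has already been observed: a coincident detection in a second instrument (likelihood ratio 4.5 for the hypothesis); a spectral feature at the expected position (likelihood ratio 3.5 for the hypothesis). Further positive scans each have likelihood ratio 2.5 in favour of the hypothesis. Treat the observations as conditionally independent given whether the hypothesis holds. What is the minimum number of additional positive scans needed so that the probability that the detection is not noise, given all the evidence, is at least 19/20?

Prior odds = 0.0007/0.9993 = 7/9993.
Combined Bayes factor of the evidence already in hand = 4.5 × 3.5 = 15.75.
Odds after that evidence = (7/9993) × 15.75 = 147/13324.
Target odds = 0.95/0.05 = 19.
Need 2.5ⁿ ≥ 19 ÷ (147/13324) = 253156/147.
2.5⁸ = 390625/256 falls short of 253156/147 but 2.5⁹ = 1953125/512 reaches it, so n = 9.

9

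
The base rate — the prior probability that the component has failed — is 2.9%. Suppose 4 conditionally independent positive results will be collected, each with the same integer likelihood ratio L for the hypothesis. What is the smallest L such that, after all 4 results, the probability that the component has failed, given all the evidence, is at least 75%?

Prior odds = 0.029/0.971 = 29/971.
Target odds = 0.75/0.25 = 3.
Need L⁴ ≥ 3 ÷ (29/971) = 2913/29.
3⁴ = 81 < 2913/29 ≤ 256 = 4⁴, so L = 4.

4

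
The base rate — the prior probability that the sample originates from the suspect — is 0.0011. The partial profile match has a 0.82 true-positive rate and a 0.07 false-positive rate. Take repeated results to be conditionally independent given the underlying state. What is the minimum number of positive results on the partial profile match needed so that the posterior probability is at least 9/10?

4

Prior odds: 0.0011 ÷ 0.9989 = 11/9989.
Likelihood ratio of a positive result = 0.82/0.07 = 82/7.
Target posterior odds = 0.9/0.1 = 9.
Require (82/7)ⁿ ≥ 9 ÷ (11/9989) = 89901/11.
(82/7)³ = 551368/343 falls short of 89901/11 but (82/7)⁴ = 45212176/2401 reaches it, so n = 4.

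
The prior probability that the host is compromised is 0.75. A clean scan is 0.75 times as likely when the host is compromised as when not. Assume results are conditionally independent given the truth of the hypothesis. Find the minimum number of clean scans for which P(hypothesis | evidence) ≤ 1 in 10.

12

Prior odds = 0.75/0.25 = 3.
Likelihood ratio per clean scan = 0.75.
Target odds: 0.1 ÷ 0.9 = 1/9.
Need 3 × 0.75ⁿ ≤ 1/9, i.e. 0.75ⁿ ≤ 1/27.
0.75¹¹ = 177147/4194304 is still above 1/27 but 0.75¹² = 531441/16777216 is at or below it, so n = 12.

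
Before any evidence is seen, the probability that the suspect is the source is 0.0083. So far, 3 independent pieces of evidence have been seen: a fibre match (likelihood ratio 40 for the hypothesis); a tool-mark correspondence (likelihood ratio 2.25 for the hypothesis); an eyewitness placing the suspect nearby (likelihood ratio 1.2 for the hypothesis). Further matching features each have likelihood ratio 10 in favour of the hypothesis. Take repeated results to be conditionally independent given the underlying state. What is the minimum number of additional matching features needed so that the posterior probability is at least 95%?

Prior odds = 0.0083/0.9917 = 83/9917.
Combined Bayes factor of the evidence already in hand = 40 × 2.25 × 1.2 = 108.
Odds after that evidence = (83/9917) × 108 = 8964/9917.
Target odds = 0.95/0.05 = 19.
Need 10ⁿ ≥ 19 ÷ (8964/9917) = 188423/8964.
10¹ = 10 falls short of 188423/8964 but 10² = 100 reaches it, so n = 2.

2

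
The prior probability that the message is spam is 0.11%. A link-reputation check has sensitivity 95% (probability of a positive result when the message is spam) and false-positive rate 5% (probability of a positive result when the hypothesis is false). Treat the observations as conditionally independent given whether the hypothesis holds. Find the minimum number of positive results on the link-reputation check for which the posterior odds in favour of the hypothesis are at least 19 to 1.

Prior odds: 0.0011 ÷ 0.9989 = 11/9989.
Likelihood ratio of a positive result = 0.95/0.05 = 19.
Target odds = 19.
Need (11/9989) × 19ⁿ ≥ 19, i.e. 19ⁿ ≥ 189791/11.
19³ = 6859 falls short of 189791/11 but 19⁴ = 130321 reaches it, so n = 4.

4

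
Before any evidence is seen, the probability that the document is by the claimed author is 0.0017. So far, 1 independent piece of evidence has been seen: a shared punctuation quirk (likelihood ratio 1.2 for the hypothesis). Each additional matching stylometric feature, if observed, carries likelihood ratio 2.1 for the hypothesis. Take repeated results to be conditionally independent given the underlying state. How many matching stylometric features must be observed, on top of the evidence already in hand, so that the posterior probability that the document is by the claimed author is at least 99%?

15

Prior odds = 0.0017/0.9983 = 17/9983.
Bayes factor of the evidence already in hand = 1.2.
Odds after that evidence = (17/9983) × 1.2 = 102/49915.
Target odds = 0.99/0.01 = 99.
Need 2.1ⁿ ≥ 99 ÷ (102/49915) = 1647195/34.
2.1¹⁴ ≈32439.2 falls short of 1647195/34 but 2.1¹⁵ ≈68122.3 reaches it, so n = 15.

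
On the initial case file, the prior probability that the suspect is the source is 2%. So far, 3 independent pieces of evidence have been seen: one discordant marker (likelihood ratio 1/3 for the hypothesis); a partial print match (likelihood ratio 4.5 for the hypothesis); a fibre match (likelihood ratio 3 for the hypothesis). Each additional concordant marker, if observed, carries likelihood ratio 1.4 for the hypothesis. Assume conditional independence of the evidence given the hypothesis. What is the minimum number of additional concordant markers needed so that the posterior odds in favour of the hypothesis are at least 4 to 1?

Prior odds = 0.02/0.98 = 1/49.
Combined Bayes factor of the evidence already in hand = (1/3) × 4.5 × 3 = 4.5.
Odds after that evidence = (1/49) × 4.5 = 9/98.
Target odds = 4.
Need 1.4ⁿ ≥ 4 ÷ (9/98) = 392/9.
1.4¹¹ ≈40.4957 falls short of 392/9 but 1.4¹² ≈56.6939 reaches it, so n = 12.

12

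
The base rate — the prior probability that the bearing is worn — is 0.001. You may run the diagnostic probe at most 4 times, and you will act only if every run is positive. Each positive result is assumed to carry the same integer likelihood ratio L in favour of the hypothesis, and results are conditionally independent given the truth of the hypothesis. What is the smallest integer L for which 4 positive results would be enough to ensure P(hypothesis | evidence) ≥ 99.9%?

32

Prior odds = 0.001/0.999 = 1/999.
Target odds = 0.999/0.001 = 999.
Need L⁴ ≥ 999 ÷ (1/999) = 998001.
31⁴ = 923521 < 998001 ≤ 1048576 = 32⁴, so L = 32.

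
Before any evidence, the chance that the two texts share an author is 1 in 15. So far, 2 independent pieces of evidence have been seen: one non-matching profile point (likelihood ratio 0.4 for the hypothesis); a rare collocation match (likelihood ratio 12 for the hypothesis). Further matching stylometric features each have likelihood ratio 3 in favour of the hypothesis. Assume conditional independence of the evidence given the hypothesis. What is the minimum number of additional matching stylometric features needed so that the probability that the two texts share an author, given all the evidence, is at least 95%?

Prior odds = (1/15)/(14/15) = 1/14.
Combined Bayes factor of the evidence already in hand = 0.4 × 12 = 4.8.
Odds after that evidence = (1/14) × 4.8 = 12/35.
Target odds = 0.95/0.05 = 19.
Need 3ⁿ ≥ 19 ÷ (12/35) = 665/12.
3³ = 27 falls short of 665/12 but 3⁴ = 81 reaches it, so n = 4.

4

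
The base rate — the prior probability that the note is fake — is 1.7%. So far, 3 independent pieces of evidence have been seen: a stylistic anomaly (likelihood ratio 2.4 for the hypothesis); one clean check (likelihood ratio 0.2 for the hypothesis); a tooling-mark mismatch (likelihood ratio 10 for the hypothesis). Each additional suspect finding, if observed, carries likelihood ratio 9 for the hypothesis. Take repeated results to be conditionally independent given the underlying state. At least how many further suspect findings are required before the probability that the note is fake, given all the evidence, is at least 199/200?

4

Prior odds = 0.017/0.983 = 17/983.
Combined Bayes factor of the evidence already in hand = 2.4 × 0.2 × 10 = 4.8.
Odds after that evidence = (17/983) × 4.8 = 408/4915.
Target odds = 0.995/0.005 = 199.
Need 9ⁿ ≥ 199 ÷ (408/4915) = 978085/408.
9³ = 729 falls short of 978085/408 but 9⁴ = 6561 reaches it, so n = 4.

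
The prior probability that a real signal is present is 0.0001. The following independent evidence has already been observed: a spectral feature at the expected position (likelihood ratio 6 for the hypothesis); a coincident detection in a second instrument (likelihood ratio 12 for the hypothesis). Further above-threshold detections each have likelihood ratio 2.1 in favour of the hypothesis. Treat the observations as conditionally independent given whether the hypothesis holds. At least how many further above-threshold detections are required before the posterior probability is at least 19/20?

11

Prior odds = 0.0001/0.9999 = 1/9999.
Combined Bayes factor of the evidence already in hand = 6 × 12 = 72.
Odds after that evidence = (1/9999) × 72 = 8/1111.
Target odds = 0.95/0.05 = 19.
Need 2.1ⁿ ≥ 19 ÷ (8/1111) = 2638.625.
2.1¹⁰ ≈1667.99 falls short of 2638.625 but 2.1¹¹ ≈3502.78 reaches it, so n = 11.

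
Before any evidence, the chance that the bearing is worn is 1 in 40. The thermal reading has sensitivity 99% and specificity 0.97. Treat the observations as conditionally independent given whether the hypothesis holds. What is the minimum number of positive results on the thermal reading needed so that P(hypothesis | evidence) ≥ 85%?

Prior odds: 0.025 ÷ 0.975 = 1/39.
False-positive rate = 1 − 0.97 = 0.03; likelihood ratio of a positive = 0.99/0.03 = 33.
Target posterior odds = 0.85/0.15 = 17/3.
Need (1/39) × 33ⁿ ≥ 17/3, i.e. 33ⁿ ≥ 221.
33¹ = 33 falls short of 221 but 33² = 1089 reaches it, so n = 2.

2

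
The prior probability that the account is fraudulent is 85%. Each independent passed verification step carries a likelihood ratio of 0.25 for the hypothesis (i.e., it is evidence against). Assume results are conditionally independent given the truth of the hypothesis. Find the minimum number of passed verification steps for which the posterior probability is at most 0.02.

Prior odds: 0.85 ÷ 0.15 = 17/3.
Likelihood ratio per passed verification step = 0.25.
Target odds: 0.02 ÷ 0.98 = 1/49.
Require 0.25ⁿ ≤ 1/49 ÷ (17/3) = 3/833.
0.25⁴ = 0.00390625 is still above 3/833 but 0.25⁵ = 1/1024 is at or below it, so n = 5.

5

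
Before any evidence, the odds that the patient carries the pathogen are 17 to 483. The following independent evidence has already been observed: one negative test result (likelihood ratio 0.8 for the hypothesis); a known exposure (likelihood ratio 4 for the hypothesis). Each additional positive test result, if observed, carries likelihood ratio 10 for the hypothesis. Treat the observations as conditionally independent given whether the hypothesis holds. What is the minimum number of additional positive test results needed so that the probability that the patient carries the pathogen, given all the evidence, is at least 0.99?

3

Prior odds = 17/483.
Combined Bayes factor of the evidence already in hand = 0.8 × 4 = 3.2.
Odds after that evidence = (17/483) × 3.2 = 272/2415.
Target odds = 0.99/0.01 = 99.
Need 10ⁿ ≥ 99 ÷ (272/2415) = 239085/272.
10² = 100 falls short of 239085/272 but 10³ = 1000 reaches it, so n = 3.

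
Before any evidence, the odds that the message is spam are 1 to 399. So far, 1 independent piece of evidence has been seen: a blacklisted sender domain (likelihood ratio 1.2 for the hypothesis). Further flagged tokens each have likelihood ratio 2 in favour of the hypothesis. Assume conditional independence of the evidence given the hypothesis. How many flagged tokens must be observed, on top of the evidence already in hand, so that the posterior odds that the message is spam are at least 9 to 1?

12

Prior odds = 1/399.
Bayes factor of the evidence already in hand = 1.2.
Odds after that evidence = (1/399) × 1.2 = 2/665.
Target odds = 9.
Need 2ⁿ ≥ 9 ÷ (2/665) = 2992.5.
2¹¹ = 2048 falls short of 2992.5 but 2¹² = 4096 reaches it, so n = 12.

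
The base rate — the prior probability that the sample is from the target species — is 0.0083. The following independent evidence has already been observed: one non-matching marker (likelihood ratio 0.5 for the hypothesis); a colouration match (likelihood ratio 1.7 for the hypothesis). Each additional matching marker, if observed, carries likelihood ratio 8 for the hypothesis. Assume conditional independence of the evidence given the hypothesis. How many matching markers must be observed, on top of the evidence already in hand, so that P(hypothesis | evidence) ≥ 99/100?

Prior odds = 0.0083/0.9917 = 83/9917.
Combined Bayes factor of the evidence already in hand = 0.5 × 1.7 = 0.85.
Odds after that evidence = (83/9917) × 0.85 = 1411/198340.
Target odds = 0.99/0.01 = 99.
Need 8ⁿ ≥ 99 ÷ (1411/198340) = 19635660/1411.
8⁴ = 4096 falls short of 19635660/1411 but 8⁵ = 32768 reaches it, so n = 5.

5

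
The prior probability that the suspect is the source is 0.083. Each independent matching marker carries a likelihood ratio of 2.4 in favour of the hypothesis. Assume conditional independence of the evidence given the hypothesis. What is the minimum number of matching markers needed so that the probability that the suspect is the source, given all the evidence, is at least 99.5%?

9

Prior odds = 0.083/0.917 = 83/917.
Likelihood ratio per matching marker = 2.4.
Target odds: 0.995 ÷ 0.005 = 199.
Need (83/917) × 2.4ⁿ ≥ 199, i.e. 2.4ⁿ ≥ 182483/83.
2.4⁸ = 429981696/390625 falls short of 182483/83 but 2.4⁹ ≈2641.81 reaches it, so n = 9.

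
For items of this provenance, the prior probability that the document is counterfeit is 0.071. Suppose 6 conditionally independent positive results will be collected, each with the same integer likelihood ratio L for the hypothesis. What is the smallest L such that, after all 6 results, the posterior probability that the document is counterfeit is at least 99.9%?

5

Prior odds = 0.071/0.929 = 71/929.
Target odds = 0.999/0.001 = 999.
Need L⁶ ≥ 999 ÷ (71/929) = 928071/71.
4⁶ = 4096 < 928071/71 ≤ 15625 = 5⁶, so L = 5.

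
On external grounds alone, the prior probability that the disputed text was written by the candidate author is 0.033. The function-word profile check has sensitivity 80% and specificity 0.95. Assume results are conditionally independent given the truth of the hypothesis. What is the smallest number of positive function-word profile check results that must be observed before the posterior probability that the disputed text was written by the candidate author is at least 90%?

Prior odds = 0.033/0.967 = 33/967.
False-positive rate = 1 − 0.95 = 0.05; likelihood ratio of a positive = 0.8/0.05 = 16.
Target odds: 0.9 ÷ 0.1 = 9.
Require 16ⁿ ≥ 9 ÷ (33/967) = 2901/11.
16² = 256 falls short of 2901/11 but 16³ = 4096 reaches it, so n = 3.

3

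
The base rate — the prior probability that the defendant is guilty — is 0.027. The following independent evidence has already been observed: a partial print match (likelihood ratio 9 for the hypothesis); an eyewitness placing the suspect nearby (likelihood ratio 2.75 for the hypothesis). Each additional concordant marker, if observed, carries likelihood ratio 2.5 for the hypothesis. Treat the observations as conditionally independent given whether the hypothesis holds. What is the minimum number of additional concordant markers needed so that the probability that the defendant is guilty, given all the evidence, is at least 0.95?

Prior odds = 0.027/0.973 = 27/973.
Combined Bayes factor of the evidence already in hand = 9 × 2.75 = 24.75.
Odds after that evidence = (27/973) × 24.75 = 2673/3892.
Target odds = 0.95/0.05 = 19.
Need 2.5ⁿ ≥ 19 ÷ (2673/3892) = 73948/2673.
2.5³ = 15.625 falls short of 73948/2673 but 2.5⁴ = 39.0625 reaches it, so n = 4.

4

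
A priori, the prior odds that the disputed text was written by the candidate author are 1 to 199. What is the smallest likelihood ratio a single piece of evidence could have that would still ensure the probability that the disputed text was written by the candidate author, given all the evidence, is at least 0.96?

4776

Prior odds = 1/199.
Target odds = 0.96/0.04 = 24.
Required Bayes factor = 24 ÷ (1/199) = 4776.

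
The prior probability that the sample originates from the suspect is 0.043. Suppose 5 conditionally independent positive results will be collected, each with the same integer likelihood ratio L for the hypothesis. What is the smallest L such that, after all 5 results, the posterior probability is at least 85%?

Prior odds = 0.043/0.957 = 43/957.
Target odds = 0.85/0.15 = 17/3.
Need L⁵ ≥ 17/3 ÷ (43/957) = 5423/43.
2⁵ = 32 < 5423/43 ≤ 243 = 3⁵, so L = 3.

3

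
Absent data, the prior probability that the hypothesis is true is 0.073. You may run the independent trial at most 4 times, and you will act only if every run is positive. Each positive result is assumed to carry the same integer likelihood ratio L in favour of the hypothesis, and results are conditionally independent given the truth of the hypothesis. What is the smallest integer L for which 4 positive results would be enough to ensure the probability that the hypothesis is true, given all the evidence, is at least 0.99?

6

Prior odds = 0.073/0.927 = 73/927.
Target odds = 0.99/0.01 = 99.
Need L⁴ ≥ 99 ÷ (73/927) = 91773/73.
5⁴ = 625 < 91773/73 ≤ 1296 = 6⁴, so L = 6.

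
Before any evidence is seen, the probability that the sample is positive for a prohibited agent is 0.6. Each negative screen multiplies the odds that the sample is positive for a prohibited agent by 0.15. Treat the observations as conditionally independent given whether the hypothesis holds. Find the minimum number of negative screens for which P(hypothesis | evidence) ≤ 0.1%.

4

Prior odds = 0.6/0.4 = 1.5.
Likelihood ratio per negative screen = 0.15.
Target odds: 0.001 ÷ 0.999 = 1/999.
Need 1.5 × 0.15ⁿ ≤ 1/999, i.e. 0.15ⁿ ≤ 2/2997.
0.15³ = 0.003375 is still above 2/2997 but 0.15⁴ = 81/160000 is at or below it, so n = 4.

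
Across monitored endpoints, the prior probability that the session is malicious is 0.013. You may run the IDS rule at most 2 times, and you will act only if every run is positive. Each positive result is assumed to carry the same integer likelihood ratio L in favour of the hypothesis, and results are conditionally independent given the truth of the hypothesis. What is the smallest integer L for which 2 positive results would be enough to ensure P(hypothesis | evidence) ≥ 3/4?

16

Prior odds = 0.013/0.987 = 13/987.
Target odds = 0.75/0.25 = 3.
Need L² ≥ 3 ÷ (13/987) = 2961/13.
15² = 225 < 2961/13 ≤ 256 = 16², so L = 16.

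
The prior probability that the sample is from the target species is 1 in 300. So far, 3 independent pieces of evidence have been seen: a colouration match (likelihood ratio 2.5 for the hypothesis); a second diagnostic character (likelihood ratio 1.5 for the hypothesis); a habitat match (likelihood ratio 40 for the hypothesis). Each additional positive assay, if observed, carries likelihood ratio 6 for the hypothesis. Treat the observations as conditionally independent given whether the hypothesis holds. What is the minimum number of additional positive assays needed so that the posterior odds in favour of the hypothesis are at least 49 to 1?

3

Prior odds = (1/300)/(299/300) = 1/299.
Combined Bayes factor of the evidence already in hand = 2.5 × 1.5 × 40 = 150.
Odds after that evidence = (1/299) × 150 = 150/299.
Target odds = 49.
Need 6ⁿ ≥ 49 ÷ (150/299) = 14651/150.
6² = 36 falls short of 14651/150 but 6³ = 216 reaches it, so n = 3.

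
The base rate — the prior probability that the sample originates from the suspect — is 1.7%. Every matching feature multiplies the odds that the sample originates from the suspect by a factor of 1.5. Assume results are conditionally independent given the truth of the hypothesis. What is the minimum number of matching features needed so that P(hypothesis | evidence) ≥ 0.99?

22

Prior odds = 0.017/0.983 = 17/983.
Likelihood ratio per matching feature = 1.5.
Target odds: 0.99 ÷ 0.01 = 99.
Require 1.5ⁿ ≥ 99 ÷ (17/983) = 97317/17.
1.5²¹ ≈4987.89 falls short of 97317/17 but 1.5²² ≈7481.83 reaches it, so n = 22.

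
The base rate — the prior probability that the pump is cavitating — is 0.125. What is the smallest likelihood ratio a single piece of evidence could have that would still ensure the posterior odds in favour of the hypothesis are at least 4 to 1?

Prior odds = 0.125/0.875 = 1/7.
Target odds = 4.
Required Bayes factor = 4 ÷ (1/7) = 28.

28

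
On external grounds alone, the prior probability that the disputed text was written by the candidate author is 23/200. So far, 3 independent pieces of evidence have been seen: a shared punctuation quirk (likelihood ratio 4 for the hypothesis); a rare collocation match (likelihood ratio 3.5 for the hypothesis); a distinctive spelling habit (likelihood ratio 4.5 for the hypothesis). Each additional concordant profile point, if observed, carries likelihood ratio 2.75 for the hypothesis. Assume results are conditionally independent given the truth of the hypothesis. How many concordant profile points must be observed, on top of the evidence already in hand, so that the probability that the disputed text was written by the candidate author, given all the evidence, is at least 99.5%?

4

Prior odds = 0.115/0.885 = 23/177.
Combined Bayes factor of the evidence already in hand = 4 × 3.5 × 4.5 = 63.
Odds after that evidence = (23/177) × 63 = 483/59.
Target odds = 0.995/0.005 = 199.
Need 2.75ⁿ ≥ 199 ÷ (483/59) = 11741/483.
2.75³ = 20.796875 falls short of 11741/483 but 2.75⁴ = 57.19140625 reaches it, so n = 4.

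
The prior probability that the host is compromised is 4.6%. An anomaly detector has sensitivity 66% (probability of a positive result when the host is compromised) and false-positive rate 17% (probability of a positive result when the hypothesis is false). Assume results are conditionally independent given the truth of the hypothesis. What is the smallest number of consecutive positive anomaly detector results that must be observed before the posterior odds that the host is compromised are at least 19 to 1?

5

Prior odds = 0.046/0.954 = 23/477.
Likelihood ratio of a positive result = 0.66/0.17 = 66/17.
Target odds = 19.
Need (23/477) × (66/17)ⁿ ≥ 19, i.e. (66/17)ⁿ ≥ 9063/23.
(66/17)⁴ = 18974736/83521 falls short of 9063/23 but (66/17)⁵ ≈882.013 reaches it, so n = 5.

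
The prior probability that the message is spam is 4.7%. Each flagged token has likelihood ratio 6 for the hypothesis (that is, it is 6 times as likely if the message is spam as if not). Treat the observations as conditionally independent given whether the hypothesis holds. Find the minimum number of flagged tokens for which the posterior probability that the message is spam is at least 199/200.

5

Prior odds = 0.047/0.953 = 47/953.
Likelihood ratio per flagged token = 6.
Target odds: 0.995 ÷ 0.005 = 199.
Require 6ⁿ ≥ 199 ÷ (47/953) = 189647/47.
6⁴ = 1296 falls short of 189647/47 but 6⁵ = 7776 reaches it, so n = 5.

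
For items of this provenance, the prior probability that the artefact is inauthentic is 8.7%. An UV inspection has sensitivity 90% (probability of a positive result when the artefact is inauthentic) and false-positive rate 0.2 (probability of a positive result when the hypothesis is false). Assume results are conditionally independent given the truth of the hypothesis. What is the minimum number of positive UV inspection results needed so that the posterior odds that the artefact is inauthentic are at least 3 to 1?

Prior odds = 0.087/0.913 = 87/913.
Likelihood ratio of a positive result = 0.9/0.2 = 4.5.
Target odds = 3.
Need (87/913) × 4.5ⁿ ≥ 3, i.e. 4.5ⁿ ≥ 913/29.
4.5² = 20.25 falls short of 913/29 but 4.5³ = 91.125 reaches it, so n = 3.

3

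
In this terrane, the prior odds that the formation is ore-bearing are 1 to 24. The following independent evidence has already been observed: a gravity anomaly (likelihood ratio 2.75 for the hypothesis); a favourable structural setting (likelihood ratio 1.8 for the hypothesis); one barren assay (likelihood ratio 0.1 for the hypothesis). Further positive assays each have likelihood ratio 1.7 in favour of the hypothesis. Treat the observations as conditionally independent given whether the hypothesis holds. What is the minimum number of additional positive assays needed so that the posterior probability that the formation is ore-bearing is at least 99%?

16

Prior odds = 1/24.
Combined Bayes factor of the evidence already in hand = 2.75 × 1.8 × 0.1 = 0.495.
Odds after that evidence = (1/24) × 0.495 = 0.020625.
Target odds = 0.99/0.01 = 99.
Need 1.7ⁿ ≥ 99 ÷ 0.020625 = 4800.
1.7¹⁵ ≈2862.42 falls short of 4800 but 1.7¹⁶ ≈4866.12 reaches it, so n = 16.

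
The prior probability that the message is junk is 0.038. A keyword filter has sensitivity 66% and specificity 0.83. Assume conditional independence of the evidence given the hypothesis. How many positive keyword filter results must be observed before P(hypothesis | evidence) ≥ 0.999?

8

Prior odds: 0.038 ÷ 0.962 = 19/481.
False-positive rate = 1 − 0.83 = 0.17; likelihood ratio of a positive = 0.66/0.17 = 66/17.
Target posterior odds = 0.999/0.001 = 999.
Need (19/481) × (66/17)ⁿ ≥ 999, i.e. (66/17)ⁿ ≥ 480519/19.
(66/17)⁷ ≈13294.3 falls short of 480519/19 but (66/17)⁸ ≈51613.1 reaches it, so n = 8.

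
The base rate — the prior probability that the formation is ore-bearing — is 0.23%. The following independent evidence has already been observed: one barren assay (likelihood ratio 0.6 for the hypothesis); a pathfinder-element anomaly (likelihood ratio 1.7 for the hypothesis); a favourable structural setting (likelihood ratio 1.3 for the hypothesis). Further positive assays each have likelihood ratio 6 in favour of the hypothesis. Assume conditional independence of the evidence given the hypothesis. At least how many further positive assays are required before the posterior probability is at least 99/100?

6

Prior odds = 0.0023/0.9977 = 23/9977.
Combined Bayes factor of the evidence already in hand = 0.6 × 1.7 × 1.3 = 1.326.
Odds after that evidence = (23/9977) × 1.326 = 15249/4988500.
Target odds = 0.99/0.01 = 99.
Need 6ⁿ ≥ 99 ÷ (15249/4988500) = 164620500/5083.
6⁵ = 7776 falls short of 164620500/5083 but 6⁶ = 46656 reaches it, so n = 6.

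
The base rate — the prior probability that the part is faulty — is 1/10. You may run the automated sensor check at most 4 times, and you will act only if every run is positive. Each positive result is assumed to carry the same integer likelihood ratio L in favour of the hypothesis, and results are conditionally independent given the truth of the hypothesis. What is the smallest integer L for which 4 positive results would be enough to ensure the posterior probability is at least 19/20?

4

Prior odds = 0.1/0.9 = 1/9.
Target odds = 0.95/0.05 = 19.
Need L⁴ ≥ 19 ÷ (1/9) = 171.
3⁴ = 81 < 171 ≤ 256 = 4⁴, so L = 4.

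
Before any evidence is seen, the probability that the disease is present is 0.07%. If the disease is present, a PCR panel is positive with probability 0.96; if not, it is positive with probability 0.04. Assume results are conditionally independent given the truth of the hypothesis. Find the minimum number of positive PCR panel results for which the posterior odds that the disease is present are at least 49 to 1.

4

Prior odds: 0.0007 ÷ 0.9993 = 7/9993.
Likelihood ratio of a positive = 0.96/0.04 = 24.
Target odds = 49.
Need (7/9993) × 24ⁿ ≥ 49, i.e. 24ⁿ ≥ 69951.
24³ = 13824 falls short of 69951 but 24⁴ = 331776 reaches it, so n = 4.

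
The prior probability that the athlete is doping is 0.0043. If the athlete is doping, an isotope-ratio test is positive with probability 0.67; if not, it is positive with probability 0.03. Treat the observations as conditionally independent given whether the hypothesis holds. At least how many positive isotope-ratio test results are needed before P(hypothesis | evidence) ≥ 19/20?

Prior odds = 0.0043/0.9957 = 43/9957.
Likelihood ratio of a positive = 0.67/0.03 = 67/3.
Target odds: 0.95 ÷ 0.05 = 19.
Require (67/3)ⁿ ≥ 19 ÷ (43/9957) = 189183/43.
(67/3)² = 4489/9 falls short of 189183/43 but (67/3)³ = 300763/27 reaches it, so n = 3.

3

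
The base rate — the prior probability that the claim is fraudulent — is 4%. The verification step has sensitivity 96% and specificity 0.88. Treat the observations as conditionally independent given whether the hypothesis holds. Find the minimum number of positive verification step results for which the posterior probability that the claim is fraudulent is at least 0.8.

3

Prior odds: 0.04 ÷ 0.96 = 1/24.
False-positive rate = 1 − 0.88 = 0.12; likelihood ratio of a positive = 0.96/0.12 = 8.
Target posterior odds = 0.8/0.2 = 4.
Require 8ⁿ ≥ 4 ÷ (1/24) = 96.
8² = 64 falls short of 96 but 8³ = 512 reaches it, so n = 3.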